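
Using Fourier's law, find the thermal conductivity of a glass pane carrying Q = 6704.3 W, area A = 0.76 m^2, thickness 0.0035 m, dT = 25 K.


Fourier's law rearranged: k = Q * t / (A * dT)
  Numerator = 6704.3 * 0.0035 = 23.46505
  Denominator = 0.76 * 25 = 19.0
  k = 23.46505 / 19.0 = 1.235 W/mK

1.235 W/mK


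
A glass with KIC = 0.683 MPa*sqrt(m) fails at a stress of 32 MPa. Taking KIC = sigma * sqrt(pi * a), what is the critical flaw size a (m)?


Rearrange KIC = sigma * sqrt(pi * a):
  sqrt(pi * a) = KIC / sigma
  sqrt(pi * a) = 0.683 / 32 = 0.021344
  a = (KIC / sigma)^2 / pi
  a = 0.021344^2 / pi = 0.000145 m

0.000145 m


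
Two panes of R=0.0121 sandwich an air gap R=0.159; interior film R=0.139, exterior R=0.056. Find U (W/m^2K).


Total thermal resistance (series):
  R_total = R_in + R_glass + R_air + R_glass + R_out
  R_total = 0.139 + 0.0121 + 0.159 + 0.0121 + 0.056 = 0.3782 m^2K/W
U-value = 1 / R_total = 1 / 0.3782 = 2.644 W/m^2K

2.644 W/m^2K


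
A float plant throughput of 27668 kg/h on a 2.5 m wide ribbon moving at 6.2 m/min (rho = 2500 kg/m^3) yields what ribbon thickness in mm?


Ribbon cross-section from mass balance:
  Volume rate = throughput / density = 27668 / 2500 = 11.0672 m^3/h
  thickness = volume rate / (speed * 60 * width), i.e.
  thickness = throughput / (60 * speed * width * density) * 1000
  thickness = 27668 / (60 * 6.2 * 2.5 * 2500) * 1000 = 11.9 mm

11.9 mm


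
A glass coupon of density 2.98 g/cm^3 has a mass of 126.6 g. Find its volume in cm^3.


Rearrange rho = m / V:
  V = m / rho
  V = 126.6 / 2.98 = 42.483 cm^3

42.483 cm^3


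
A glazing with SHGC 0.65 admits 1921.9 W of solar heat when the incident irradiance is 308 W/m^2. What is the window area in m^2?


Rearrange Q = Area * SHGC * Irradiance:
  Area = Q / (SHGC * Irradiance)
  Area = 1921.9 / (0.65 * 308) = 9.6 m^2

9.6 m^2


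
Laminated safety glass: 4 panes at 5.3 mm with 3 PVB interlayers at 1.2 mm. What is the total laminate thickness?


Total thickness = glass contribution + PVB contribution
  Glass: 4 * 5.3 = 21.2 mm
  PVB: 3 * 1.2 = 3.6 mm
  Total = 21.2 + 3.6 = 24.8 mm

24.8 mm


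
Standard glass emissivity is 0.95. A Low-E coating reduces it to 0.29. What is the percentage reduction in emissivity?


Percentage reduction = (1 - coated/uncoated) * 100
  Ratio = 0.29 / 0.95 = 0.3053
  Reduction = (1 - 0.3053) * 100 = 69.5%

69.5%


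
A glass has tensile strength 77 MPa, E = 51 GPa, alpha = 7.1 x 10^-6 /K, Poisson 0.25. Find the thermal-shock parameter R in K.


Thermal shock resistance: R = sigma * (1 - nu) / (E * alpha)
  Numerator = 77 * (1 - 0.25) = 57.75
  Denominator = 51 * 1000 * (7.1 x 10^-6) = 0.3621
  R = 57.75 / 0.3621 = 159.5 K

159.5 K


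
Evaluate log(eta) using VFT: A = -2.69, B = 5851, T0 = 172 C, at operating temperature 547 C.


VFT equation: log(eta) = A + B / (T - T0)
  T - T0 = 547 - 172 = 375
  B / (T - T0) = 5851 / 375 = 15.603
  log(eta) = -2.69 + 15.603 = 12.913

12.913


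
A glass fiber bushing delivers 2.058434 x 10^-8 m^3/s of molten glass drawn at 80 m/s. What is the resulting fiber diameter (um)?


Cross-sectional area from continuity:
  A = Q / v = 2.058434 x 10^-8 / 80 = 2.573042 x 10^-10 m^2
Diameter from circular cross-section:
  d = sqrt(4A / pi) * 10^6 (m -> um)
  d = sqrt(4 * 2.573042 x 10^-10 / pi) * 10^6 = 18.1 um

18.1 um


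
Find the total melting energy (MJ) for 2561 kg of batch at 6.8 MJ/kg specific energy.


Total energy = mass * specific energy
  E = 2561 * 6.8 = 17414.8 MJ

17414.8 MJ


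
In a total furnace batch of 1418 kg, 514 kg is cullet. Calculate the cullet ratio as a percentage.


Cullet ratio = (cullet mass / total batch mass) * 100
  Ratio = 514 / 1418 * 100 = 36.25%

36.25%


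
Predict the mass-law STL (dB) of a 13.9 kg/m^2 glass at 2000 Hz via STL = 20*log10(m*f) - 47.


Mass law: STL = 20 * log10(m * f) - 47
  m * f = 13.9 * 2000 = 27800
  log10(27800) = 4.44404
  STL = 20 * 4.44404 - 47 = 88.8808 - 47 = 41.9 dB

41.9 dB


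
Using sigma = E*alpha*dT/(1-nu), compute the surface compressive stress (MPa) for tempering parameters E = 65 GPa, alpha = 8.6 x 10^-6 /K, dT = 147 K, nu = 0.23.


Tempering stress: sigma = E * alpha * dT / (1 - nu)
  E (MPa) = 65 * 1000 = 65000
  Numerator = 65000 * (8.6 x 10^-6) * 147 = 82.173
  Denominator = 1 - 0.23 = 0.77
  sigma = 82.173 / 0.77 = 106.7 MPa

106.7 MPa


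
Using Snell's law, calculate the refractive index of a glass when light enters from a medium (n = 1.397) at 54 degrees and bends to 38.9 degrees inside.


Apply Snell's law: n1 * sin(theta1) = n2 * sin(theta2)
  n2 = n1 * sin(theta1) / sin(theta2)
  sin(54) = 0.809017
  sin(38.9) = 0.627963
  n2 = 1.397 * 0.809017 / 0.627963 = 1.7998

1.7998


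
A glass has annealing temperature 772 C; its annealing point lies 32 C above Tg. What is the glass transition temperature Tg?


Rearrange T_anneal = Tg + offset for Tg:
  Tg = T_anneal - offset = 772 - 32 = 740 C

740 C


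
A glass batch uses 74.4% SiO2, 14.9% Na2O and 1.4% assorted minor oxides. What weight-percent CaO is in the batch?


Pieces sum to 100%:
  CaO = 100 - (SiO2 + Na2O + others)
  CaO = 100 - (74.4 + 14.9 + 1.4) = 9.3%

9.3%


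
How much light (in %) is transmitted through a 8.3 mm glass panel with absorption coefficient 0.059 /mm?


Beer-Lambert law: T = exp(-alpha * thickness)
  exponent = -0.059 * 8.3 = -0.4897
  T = exp(-0.4897) = 0.6128
  Percentage = 0.6128 * 100 = 61.28%

61.28%


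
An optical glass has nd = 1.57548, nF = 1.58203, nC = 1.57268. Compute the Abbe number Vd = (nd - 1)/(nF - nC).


Abbe number formula: Vd = (nd - 1) / (nF - nC)
  nd - 1 = 1.57548 - 1 = 0.57548
  nF - nC = 1.58203 - 1.57268 = 0.00935
  Vd = 0.57548 / 0.00935 = 61.55

61.55


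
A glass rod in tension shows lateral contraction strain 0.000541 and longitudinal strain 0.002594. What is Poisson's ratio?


Poisson's ratio: nu = lateral strain / axial strain
  nu = 0.000541 / 0.002594 = 0.2086

0.2086


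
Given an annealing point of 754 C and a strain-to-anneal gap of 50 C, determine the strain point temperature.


Strain point = annealing point - difference:
  T_strain = 754 - 50 = 704 C

704 C


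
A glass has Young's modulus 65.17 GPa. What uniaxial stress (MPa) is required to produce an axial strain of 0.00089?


Rearrange E = sigma / epsilon:
  sigma = E * epsilon
  E (MPa) = 65.17 * 1000 = 65170
  sigma = 65170 * 0.00089 = 58.0 MPa

58.0 MPa


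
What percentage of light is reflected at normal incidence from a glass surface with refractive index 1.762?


Fresnel reflectance at normal incidence:
  R = ((n - 1)/(n + 1))^2
  (n - 1)/(n + 1) = (1.762 - 1)/(1.762 + 1) = 0.275887
  R = 0.275887^2 = 0.0761136
  R(%) = 0.0761136 * 100 = 7.611%

7.611%


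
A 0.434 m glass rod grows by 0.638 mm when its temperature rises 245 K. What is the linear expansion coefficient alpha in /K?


Rearrange dL = alpha * L0 * dT for alpha:
  alpha = dL / (L0 * dT)
  alpha = (0.638 / 1000) / (0.434 * 245) = 0.000006 /K = 6 x 10^-6 /K

6 x 10^-6 /K


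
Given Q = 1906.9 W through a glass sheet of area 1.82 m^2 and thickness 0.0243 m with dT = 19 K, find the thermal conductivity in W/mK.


Fourier's law rearranged: k = Q * t / (A * dT)
  Numerator = 1906.9 * 0.0243 = 46.33767
  Denominator = 1.82 * 19 = 34.58
  k = 46.33767 / 34.58 = 1.34 W/mK

1.34 W/mK


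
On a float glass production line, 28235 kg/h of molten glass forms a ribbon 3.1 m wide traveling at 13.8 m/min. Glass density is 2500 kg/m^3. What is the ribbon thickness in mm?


Ribbon cross-section from mass balance:
  Volume rate = throughput / density = 28235 / 2500 = 11.294 m^3/h
  thickness = volume rate / (speed * 60 * width), i.e.
  thickness = throughput / (60 * speed * width * density) * 1000
  thickness = 28235 / (60 * 13.8 * 3.1 * 2500) * 1000 = 4.4 mm

4.4 mm


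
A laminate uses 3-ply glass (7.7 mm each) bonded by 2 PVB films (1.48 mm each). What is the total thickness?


Total thickness = glass contribution + PVB contribution
  Glass: 3 * 7.7 = 23.1 mm
  PVB: 2 * 1.48 = 2.96 mm
  Total = 23.1 + 2.96 = 26.06 mm

26.06 mm


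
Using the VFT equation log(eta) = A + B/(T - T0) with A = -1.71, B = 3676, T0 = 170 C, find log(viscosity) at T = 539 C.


VFT equation: log(eta) = A + B / (T - T0)
  T - T0 = 539 - 170 = 369
  B / (T - T0) = 3676 / 369 = 9.962
  log(eta) = -1.71 + 9.962 = 8.252

8.252


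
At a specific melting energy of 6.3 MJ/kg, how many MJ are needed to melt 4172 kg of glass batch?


Total energy = mass * specific energy
  E = 4172 * 6.3 = 26283.6 MJ

26283.6 MJ


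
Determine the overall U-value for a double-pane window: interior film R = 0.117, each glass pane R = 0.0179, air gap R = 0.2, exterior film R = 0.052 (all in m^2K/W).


Total thermal resistance (series):
  R_total = R_in + R_glass + R_air + R_glass + R_out
  R_total = 0.117 + 0.0179 + 0.2 + 0.0179 + 0.052 = 0.4048 m^2K/W
U-value = 1 / R_total = 1 / 0.4048 = 2.47 W/m^2K

2.47 W/m^2K


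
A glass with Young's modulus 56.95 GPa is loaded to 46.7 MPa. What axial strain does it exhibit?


Rearrange E = sigma / epsilon:
  epsilon = sigma / E
  E (MPa) = 56.95 * 1000 = 56950
  epsilon = 46.7 / 56950 = 0.00082

0.00082


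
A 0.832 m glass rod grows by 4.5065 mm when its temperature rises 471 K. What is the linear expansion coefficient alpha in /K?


Rearrange dL = alpha * L0 * dT for alpha:
  alpha = dL / (L0 * dT)
  alpha = (4.5065 / 1000) / (0.832 * 471) = 0.0000115 /K = 1.15 x 10^-5 /K

1.15 x 10^-5 /K


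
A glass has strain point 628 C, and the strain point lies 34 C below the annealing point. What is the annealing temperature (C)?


T_anneal = T_strain + gap:
  T_anneal = 628 + 34 = 662 C

662 C


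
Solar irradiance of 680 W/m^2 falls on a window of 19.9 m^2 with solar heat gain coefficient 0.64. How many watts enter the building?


Solar heat gain: Q = Area * SHGC * Irradiance
  Q = 19.9 * 0.64 * 680 = 8660.5 W

8660.5 W


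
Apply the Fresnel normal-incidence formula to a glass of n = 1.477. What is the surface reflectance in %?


Fresnel reflectance at normal incidence:
  R = ((n - 1)/(n + 1))^2
  (n - 1)/(n + 1) = (1.477 - 1)/(1.477 + 1) = 0.192572
  R = 0.192572^2 = 0.037084
  R(%) = 0.037084 * 100 = 3.708%

3.708%


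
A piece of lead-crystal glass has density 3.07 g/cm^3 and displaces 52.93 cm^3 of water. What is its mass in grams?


Rearrange rho = m / V:
  m = rho * V
  m = 3.07 * 52.93 = 162.495 g

162.495 g


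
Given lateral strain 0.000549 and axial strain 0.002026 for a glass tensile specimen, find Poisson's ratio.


Poisson's ratio: nu = lateral strain / axial strain
  nu = 0.000549 / 0.002026 = 0.271

0.271


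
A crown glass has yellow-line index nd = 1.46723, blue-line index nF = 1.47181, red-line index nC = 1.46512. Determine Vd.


Abbe number formula: Vd = (nd - 1) / (nF - nC)
  nd - 1 = 1.46723 - 1 = 0.46723
  nF - nC = 1.47181 - 1.46512 = 0.00669
  Vd = 0.46723 / 0.00669 = 69.84

69.84


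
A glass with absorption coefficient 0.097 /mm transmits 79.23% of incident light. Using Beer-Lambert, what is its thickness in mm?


Rearrange T = exp(-alpha * thickness):
  thickness = -ln(T) / alpha
  T = 79.23/100 = 0.7923
  ln(T) = -0.23282
  -ln(T) = 0.23282
  thickness = 0.23282 / 0.097 = 2.4 mm

2.4 mm


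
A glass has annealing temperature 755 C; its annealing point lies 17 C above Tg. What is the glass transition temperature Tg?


Rearrange T_anneal = Tg + offset for Tg:
  Tg = T_anneal - offset = 755 - 17 = 738 C

738 C


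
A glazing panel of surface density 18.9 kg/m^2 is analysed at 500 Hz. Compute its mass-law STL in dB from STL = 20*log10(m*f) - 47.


Mass law: STL = 20 * log10(m * f) - 47
  m * f = 18.9 * 500 = 9450
  log10(9450) = 3.97543
  STL = 20 * 3.97543 - 47 = 79.5086 - 47 = 32.5 dB

32.5 dB


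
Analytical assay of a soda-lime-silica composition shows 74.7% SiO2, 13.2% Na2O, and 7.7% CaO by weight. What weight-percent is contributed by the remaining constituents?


Sum the three major oxides:
  SiO2 + Na2O + CaO = 74.7 + 13.2 + 7.7 = 95.6%
Subtract from 100%:
  Others = 100 - 95.6 = 4.4%

4.4%


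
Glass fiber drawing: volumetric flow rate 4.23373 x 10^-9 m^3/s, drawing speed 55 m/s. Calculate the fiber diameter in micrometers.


Cross-sectional area from continuity:
  A = Q / v = 4.23373 x 10^-9 / 55 = 7.697691 x 10^-11 m^2
Diameter from circular cross-section:
  d = sqrt(4A / pi) * 10^6 (m -> um)
  d = sqrt(4 * 7.697691 x 10^-11 / pi) * 10^6 = 9.9 um

9.9 um


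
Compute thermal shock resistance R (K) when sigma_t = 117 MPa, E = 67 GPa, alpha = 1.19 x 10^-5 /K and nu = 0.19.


Thermal shock resistance: R = sigma * (1 - nu) / (E * alpha)
  Numerator = 117 * (1 - 0.19) = 94.77
  Denominator = 67 * 1000 * (1.19 x 10^-5) = 0.7973
  R = 94.77 / 0.7973 = 118.9 K

118.9 K


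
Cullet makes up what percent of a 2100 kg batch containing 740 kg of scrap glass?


Cullet ratio = (cullet mass / total batch mass) * 100
  Ratio = 740 / 2100 * 100 = 35.24%

35.24%


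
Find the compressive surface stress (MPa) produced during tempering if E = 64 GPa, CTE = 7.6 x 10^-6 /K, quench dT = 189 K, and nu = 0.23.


Tempering stress: sigma = E * alpha * dT / (1 - nu)
  E (MPa) = 64 * 1000 = 64000
  Numerator = 64000 * (7.6 x 10^-6) * 189 = 91.9296
  Denominator = 1 - 0.23 = 0.77
  sigma = 91.9296 / 0.77 = 119.4 MPa

119.4 MPa


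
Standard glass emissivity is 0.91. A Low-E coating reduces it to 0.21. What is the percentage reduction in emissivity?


Percentage reduction = (1 - coated/uncoated) * 100
  Ratio = 0.21 / 0.91 = 0.2308
  Reduction = (1 - 0.2308) * 100 = 76.9%

76.9%


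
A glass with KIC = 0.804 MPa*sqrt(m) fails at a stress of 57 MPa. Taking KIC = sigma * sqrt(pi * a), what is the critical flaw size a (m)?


Rearrange KIC = sigma * sqrt(pi * a):
  sqrt(pi * a) = KIC / sigma
  sqrt(pi * a) = 0.804 / 57 = 0.014105
  a = (KIC / sigma)^2 / pi
  a = 0.014105^2 / pi = 0.0000633 m

0.0000633 m


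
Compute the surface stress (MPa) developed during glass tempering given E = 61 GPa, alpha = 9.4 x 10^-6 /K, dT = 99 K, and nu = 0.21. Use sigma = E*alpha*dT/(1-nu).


Tempering stress: sigma = E * alpha * dT / (1 - nu)
  E (MPa) = 61 * 1000 = 61000
  Numerator = 61000 * (9.4 x 10^-6) * 99 = 56.7666
  Denominator = 1 - 0.21 = 0.79
  sigma = 56.7666 / 0.79 = 71.9 MPa

71.9 MPa


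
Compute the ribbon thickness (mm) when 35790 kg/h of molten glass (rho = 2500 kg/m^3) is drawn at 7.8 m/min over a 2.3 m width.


Ribbon cross-section from mass balance:
  Volume rate = throughput / density = 35790 / 2500 = 14.316 m^3/h
  thickness = volume rate / (speed * 60 * width), i.e.
  thickness = throughput / (60 * speed * width * density) * 1000
  thickness = 35790 / (60 * 7.8 * 2.3 * 2500) * 1000 = 13.3 mm

13.3 mm


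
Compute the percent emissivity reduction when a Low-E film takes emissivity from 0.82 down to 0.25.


Percentage reduction = (1 - coated/uncoated) * 100
  Ratio = 0.25 / 0.82 = 0.3049
  Reduction = (1 - 0.3049) * 100 = 69.5%

69.5%


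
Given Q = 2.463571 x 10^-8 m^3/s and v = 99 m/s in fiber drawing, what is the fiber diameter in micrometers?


Cross-sectional area from continuity:
  A = Q / v = 2.463571 x 10^-8 / 99 = 2.488456 x 10^-10 m^2
Diameter from circular cross-section:
  d = sqrt(4A / pi) * 10^6 (m -> um)
  d = sqrt(4 * 2.488456 x 10^-10 / pi) * 10^6 = 17.8 um

17.8 um


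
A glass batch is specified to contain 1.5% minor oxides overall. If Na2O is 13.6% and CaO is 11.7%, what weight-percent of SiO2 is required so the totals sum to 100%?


Known pieces sum to 100%:
  SiO2 = 100 - (others + Na2O + CaO)
  SiO2 = 100 - (1.5 + 13.6 + 11.7) = 73.2%

73.2%


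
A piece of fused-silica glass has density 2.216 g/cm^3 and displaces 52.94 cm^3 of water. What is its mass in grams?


Rearrange rho = m / V:
  m = rho * V
  m = 2.216 * 52.94 = 117.315 g

117.315 g


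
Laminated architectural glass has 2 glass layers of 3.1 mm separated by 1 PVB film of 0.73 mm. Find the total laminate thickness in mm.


Total thickness = glass contribution + PVB contribution
  Glass: 2 * 3.1 = 6.2 mm
  PVB: 1 * 0.73 = 0.73 mm
  Total = 6.2 + 0.73 = 6.93 mm

6.93 mm


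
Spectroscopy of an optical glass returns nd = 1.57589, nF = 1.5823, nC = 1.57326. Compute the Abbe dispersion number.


Abbe number formula: Vd = (nd - 1) / (nF - nC)
  nd - 1 = 1.57589 - 1 = 0.57589
  nF - nC = 1.5823 - 1.57326 = 0.00904
  Vd = 0.57589 / 0.00904 = 63.7

63.7


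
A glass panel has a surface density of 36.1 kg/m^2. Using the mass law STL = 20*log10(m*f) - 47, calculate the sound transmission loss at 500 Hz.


Mass law: STL = 20 * log10(m * f) - 47
  m * f = 36.1 * 500 = 18050
  log10(18050) = 4.25648
  STL = 20 * 4.25648 - 47 = 85.1296 - 47 = 38.1 dB

38.1 dB


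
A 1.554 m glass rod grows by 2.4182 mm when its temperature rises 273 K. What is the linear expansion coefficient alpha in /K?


Rearrange dL = alpha * L0 * dT for alpha:
  alpha = dL / (L0 * dT)
  alpha = (2.4182 / 1000) / (1.554 * 273) = 0.0000057 /K = 5.7 x 10^-6 /K

5.7 x 10^-6 /K


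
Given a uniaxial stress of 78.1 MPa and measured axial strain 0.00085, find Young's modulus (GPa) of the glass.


Young's modulus: E = stress / strain
  E = 78.1 MPa / 0.00085 = 91882.35 MPa
Convert to GPa: 91882.35 / 1000 = 91.88 GPa

91.88 GPa


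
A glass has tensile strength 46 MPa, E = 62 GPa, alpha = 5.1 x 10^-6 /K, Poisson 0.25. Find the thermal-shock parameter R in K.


Thermal shock resistance: R = sigma * (1 - nu) / (E * alpha)
  Numerator = 46 * (1 - 0.25) = 34.5
  Denominator = 62 * 1000 * (5.1 x 10^-6) = 0.3162
  R = 34.5 / 0.3162 = 109.1 K

109.1 K


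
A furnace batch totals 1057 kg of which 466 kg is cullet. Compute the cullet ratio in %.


Cullet ratio = (cullet mass / total batch mass) * 100
  Ratio = 466 / 1057 * 100 = 44.09%

44.09%


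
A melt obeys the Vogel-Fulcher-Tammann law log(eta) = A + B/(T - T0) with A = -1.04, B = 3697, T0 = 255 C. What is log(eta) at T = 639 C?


VFT equation: log(eta) = A + B / (T - T0)
  T - T0 = 639 - 255 = 384
  B / (T - T0) = 3697 / 384 = 9.628
  log(eta) = -1.04 + 9.628 = 8.588

8.588


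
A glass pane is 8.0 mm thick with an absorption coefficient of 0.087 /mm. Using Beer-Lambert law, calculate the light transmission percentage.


Beer-Lambert law: T = exp(-alpha * thickness)
  exponent = -0.087 * 8.0 = -0.696
  T = exp(-0.696) = 0.4986
  Percentage = 0.4986 * 100 = 49.86%

49.86%


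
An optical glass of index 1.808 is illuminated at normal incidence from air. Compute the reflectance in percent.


Fresnel reflectance at normal incidence:
  R = ((n - 1)/(n + 1))^2
  (n - 1)/(n + 1) = (1.808 - 1)/(1.808 + 1) = 0.287749
  R = 0.287749^2 = 0.0827995
  R(%) = 0.0827995 * 100 = 8.28%

8.28%


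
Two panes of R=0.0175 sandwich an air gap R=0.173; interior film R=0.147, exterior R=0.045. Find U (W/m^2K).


Total thermal resistance (series):
  R_total = R_in + R_glass + R_air + R_glass + R_out
  R_total = 0.147 + 0.0175 + 0.173 + 0.0175 + 0.045 = 0.4 m^2K/W
U-value = 1 / R_total = 1 / 0.4 = 2.5 W/m^2K

2.5 W/m^2K


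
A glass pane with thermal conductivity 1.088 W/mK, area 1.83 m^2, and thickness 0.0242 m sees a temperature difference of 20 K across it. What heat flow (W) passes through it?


Fourier's law: Q = k * A * dT / t
  Q = 1.088 * 1.83 * 20 / 0.0242
  Q = 39.8208 / 0.0242 = 1645.5 W

1645.5 W


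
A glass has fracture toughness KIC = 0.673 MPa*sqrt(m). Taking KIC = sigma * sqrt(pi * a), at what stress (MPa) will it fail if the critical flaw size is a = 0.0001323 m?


Rearrange KIC = sigma * sqrt(pi * a):
  sigma = KIC / sqrt(pi * a)
  sqrt(pi * 0.0001323) = 0.020387
  sigma = 0.673 / 0.020387 = 33.01 MPa

33.01 MPa


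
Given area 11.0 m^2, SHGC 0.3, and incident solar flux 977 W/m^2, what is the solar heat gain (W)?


Solar heat gain: Q = Area * SHGC * Irradiance
  Q = 11.0 * 0.3 * 977 = 3224.1 W

3224.1 W


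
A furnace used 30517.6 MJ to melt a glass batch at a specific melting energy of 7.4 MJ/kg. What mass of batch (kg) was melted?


Rearrange E = m * s for m:
  m = E / s
  m = 30517.6 / 7.4 = 4124.0 kg

4124.0 kg


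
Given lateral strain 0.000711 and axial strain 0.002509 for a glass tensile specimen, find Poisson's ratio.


Poisson's ratio: nu = lateral strain / axial strain
  nu = 0.000711 / 0.002509 = 0.2834

0.2834


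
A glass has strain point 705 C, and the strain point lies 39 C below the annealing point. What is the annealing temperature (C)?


T_anneal = T_strain + gap:
  T_anneal = 705 + 39 = 744 C

744 C


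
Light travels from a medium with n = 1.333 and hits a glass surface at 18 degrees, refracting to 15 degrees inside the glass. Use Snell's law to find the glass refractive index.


Apply Snell's law: n1 * sin(theta1) = n2 * sin(theta2)
  n2 = n1 * sin(theta1) / sin(theta2)
  sin(18) = 0.309017
  sin(15) = 0.258819
  n2 = 1.333 * 0.309017 / 0.258819 = 1.5915

1.5915


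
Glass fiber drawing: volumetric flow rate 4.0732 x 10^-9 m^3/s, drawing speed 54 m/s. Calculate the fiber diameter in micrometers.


Cross-sectional area from continuity:
  A = Q / v = 4.0732 x 10^-9 / 54 = 7.542963 x 10^-11 m^2
Diameter from circular cross-section:
  d = sqrt(4A / pi) * 10^6 (m -> um)
  d = sqrt(4 * 7.542963 x 10^-11 / pi) * 10^6 = 9.8 um

9.8 um


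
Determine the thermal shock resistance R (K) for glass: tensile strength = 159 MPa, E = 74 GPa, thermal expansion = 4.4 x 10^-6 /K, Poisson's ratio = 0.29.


Thermal shock resistance: R = sigma * (1 - nu) / (E * alpha)
  Numerator = 159 * (1 - 0.29) = 112.89
  Denominator = 74 * 1000 * (4.4 x 10^-6) = 0.3256
  R = 112.89 / 0.3256 = 346.7 K

346.7 K


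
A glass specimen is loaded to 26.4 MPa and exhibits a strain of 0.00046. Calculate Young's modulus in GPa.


Young's modulus: E = stress / strain
  E = 26.4 MPa / 0.00046 = 57391.3 MPa
Convert to GPa: 57391.3 / 1000 = 57.39 GPa

57.39 GPa


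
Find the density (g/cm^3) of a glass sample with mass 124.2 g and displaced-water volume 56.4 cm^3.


Use the definition of density:
  rho = mass / volume
  rho = 124.2 / 56.4 = 2.202 g/cm^3

2.202 g/cm^3


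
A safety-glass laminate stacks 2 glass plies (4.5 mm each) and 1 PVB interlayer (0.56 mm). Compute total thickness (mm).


Total thickness = glass contribution + PVB contribution
  Glass: 2 * 4.5 = 9.0 mm
  PVB: 1 * 0.56 = 0.56 mm
  Total = 9.0 + 0.56 = 9.56 mm

9.56 mm


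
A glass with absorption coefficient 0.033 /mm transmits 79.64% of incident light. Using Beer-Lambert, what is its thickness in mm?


Rearrange T = exp(-alpha * thickness):
  thickness = -ln(T) / alpha
  T = 79.64/100 = 0.7964
  ln(T) = -0.22765
  -ln(T) = 0.22765
  thickness = 0.22765 / 0.033 = 6.9 mm

6.9 mm


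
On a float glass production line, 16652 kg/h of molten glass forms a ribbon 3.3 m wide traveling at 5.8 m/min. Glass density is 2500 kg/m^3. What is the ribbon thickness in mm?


Ribbon cross-section from mass balance:
  Volume rate = throughput / density = 16652 / 2500 = 6.6608 m^3/h
  thickness = volume rate / (speed * 60 * width), i.e.
  thickness = throughput / (60 * speed * width * density) * 1000
  thickness = 16652 / (60 * 5.8 * 3.3 * 2500) * 1000 = 5.8 mm

5.8 mm


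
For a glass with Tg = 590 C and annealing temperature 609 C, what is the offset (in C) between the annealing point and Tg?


Offset = T_anneal - Tg:
  offset = 609 - 590 = 19 C

19 C


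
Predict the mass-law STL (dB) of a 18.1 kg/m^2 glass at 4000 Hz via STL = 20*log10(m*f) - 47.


Mass law: STL = 20 * log10(m * f) - 47
  m * f = 18.1 * 4000 = 72400
  log10(72400) = 4.85974
  STL = 20 * 4.85974 - 47 = 97.1948 - 47 = 50.2 dB

50.2 dB


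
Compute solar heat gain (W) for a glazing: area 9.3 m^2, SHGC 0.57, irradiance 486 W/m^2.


Solar heat gain: Q = Area * SHGC * Irradiance
  Q = 9.3 * 0.57 * 486 = 2576.3 W

2576.3 W


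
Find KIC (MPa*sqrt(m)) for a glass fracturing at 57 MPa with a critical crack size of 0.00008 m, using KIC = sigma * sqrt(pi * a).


Fracture toughness: KIC = sigma * sqrt(pi * a)
  pi * a = pi * 0.00008 = 0.000251327
  sqrt(pi * a) = 0.015853
  KIC = 57 * 0.015853 = 0.904 MPa*sqrt(m)

0.904 MPa*sqrt(m)


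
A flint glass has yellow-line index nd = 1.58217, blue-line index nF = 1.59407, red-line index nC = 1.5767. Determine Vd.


Abbe number formula: Vd = (nd - 1) / (nF - nC)
  nd - 1 = 1.58217 - 1 = 0.58217
  nF - nC = 1.59407 - 1.5767 = 0.01737
  Vd = 0.58217 / 0.01737 = 33.52

33.52


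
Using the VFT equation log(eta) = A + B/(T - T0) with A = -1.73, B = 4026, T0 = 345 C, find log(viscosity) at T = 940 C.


VFT equation: log(eta) = A + B / (T - T0)
  T - T0 = 940 - 345 = 595
  B / (T - T0) = 4026 / 595 = 6.766
  log(eta) = -1.73 + 6.766 = 5.036

5.036


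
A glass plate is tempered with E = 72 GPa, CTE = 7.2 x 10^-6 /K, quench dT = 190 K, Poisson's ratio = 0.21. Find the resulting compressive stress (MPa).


Tempering stress: sigma = E * alpha * dT / (1 - nu)
  E (MPa) = 72 * 1000 = 72000
  Numerator = 72000 * (7.2 x 10^-6) * 190 = 98.496
  Denominator = 1 - 0.21 = 0.79
  sigma = 98.496 / 0.79 = 124.7 MPa

124.7 MPa


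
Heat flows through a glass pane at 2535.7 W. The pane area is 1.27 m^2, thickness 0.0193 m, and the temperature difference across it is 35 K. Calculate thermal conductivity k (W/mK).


Fourier's law rearranged: k = Q * t / (A * dT)
  Numerator = 2535.7 * 0.0193 = 48.93901
  Denominator = 1.27 * 35 = 44.45
  k = 48.93901 / 44.45 = 1.101 W/mK

1.101 W/mK


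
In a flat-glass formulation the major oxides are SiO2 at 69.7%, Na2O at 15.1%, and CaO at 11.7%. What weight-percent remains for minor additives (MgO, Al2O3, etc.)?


Sum the three major oxides:
  SiO2 + Na2O + CaO = 69.7 + 15.1 + 11.7 = 96.5%
Subtract from 100%:
  Others = 100 - 96.5 = 3.5%

3.5%


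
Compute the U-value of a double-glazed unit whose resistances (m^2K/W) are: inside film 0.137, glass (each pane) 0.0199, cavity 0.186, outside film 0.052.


Total thermal resistance (series):
  R_total = R_in + R_glass + R_air + R_glass + R_out
  R_total = 0.137 + 0.0199 + 0.186 + 0.0199 + 0.052 = 0.4148 m^2K/W
U-value = 1 / R_total = 1 / 0.4148 = 2.411 W/m^2K

2.411 W/m^2K


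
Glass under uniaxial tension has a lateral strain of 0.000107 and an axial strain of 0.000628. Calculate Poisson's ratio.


Poisson's ratio: nu = lateral strain / axial strain
  nu = 0.000107 / 0.000628 = 0.1704

0.1704


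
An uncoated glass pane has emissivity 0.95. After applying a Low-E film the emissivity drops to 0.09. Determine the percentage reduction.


Percentage reduction = (1 - coated/uncoated) * 100
  Ratio = 0.09 / 0.95 = 0.0947
  Reduction = (1 - 0.0947) * 100 = 90.5%

90.5%


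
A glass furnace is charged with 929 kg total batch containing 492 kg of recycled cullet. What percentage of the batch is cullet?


Cullet ratio = (cullet mass / total batch mass) * 100
  Ratio = 492 / 929 * 100 = 52.96%

52.96%


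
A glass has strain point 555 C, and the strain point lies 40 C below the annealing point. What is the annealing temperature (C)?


T_anneal = T_strain + gap:
  T_anneal = 555 + 40 = 595 C

595 C


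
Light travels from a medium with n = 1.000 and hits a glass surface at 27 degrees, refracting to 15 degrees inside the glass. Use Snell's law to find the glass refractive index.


Apply Snell's law: n1 * sin(theta1) = n2 * sin(theta2)
  n2 = n1 * sin(theta1) / sin(theta2)
  sin(27) = 0.45399
  sin(15) = 0.258819
  n2 = 1.000 * 0.45399 / 0.258819 = 1.7541

1.7541


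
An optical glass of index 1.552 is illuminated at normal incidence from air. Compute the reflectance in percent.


Fresnel reflectance at normal incidence:
  R = ((n - 1)/(n + 1))^2
  (n - 1)/(n + 1) = (1.552 - 1)/(1.552 + 1) = 0.216301
  R = 0.216301^2 = 0.0467861
  R(%) = 0.0467861 * 100 = 4.679%

4.679%


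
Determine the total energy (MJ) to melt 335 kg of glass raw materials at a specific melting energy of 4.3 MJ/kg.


Total energy = mass * specific energy
  E = 335 * 4.3 = 1440.5 MJ

1440.5 MJ


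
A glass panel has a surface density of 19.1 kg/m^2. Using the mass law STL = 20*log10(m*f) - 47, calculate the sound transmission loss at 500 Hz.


Mass law: STL = 20 * log10(m * f) - 47
  m * f = 19.1 * 500 = 9550
  log10(9550) = 3.98
  STL = 20 * 3.98 - 47 = 79.6 - 47 = 32.6 dB

32.6 dB


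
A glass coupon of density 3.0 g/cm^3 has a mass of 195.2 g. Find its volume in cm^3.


Rearrange rho = m / V:
  V = m / rho
  V = 195.2 / 3.0 = 65.067 cm^3

65.067 cm^3


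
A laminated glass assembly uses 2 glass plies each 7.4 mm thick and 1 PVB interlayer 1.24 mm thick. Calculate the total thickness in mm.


Total thickness = glass contribution + PVB contribution
  Glass: 2 * 7.4 = 14.8 mm
  PVB: 1 * 1.24 = 1.24 mm
  Total = 14.8 + 1.24 = 16.04 mm

16.04 mm


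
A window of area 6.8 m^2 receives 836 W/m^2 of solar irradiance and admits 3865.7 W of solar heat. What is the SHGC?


Rearrange Q = Area * SHGC * Irradiance:
  SHGC = Q / (Area * Irradiance)
  SHGC = 3865.7 / (6.8 * 836) = 0.68

0.68


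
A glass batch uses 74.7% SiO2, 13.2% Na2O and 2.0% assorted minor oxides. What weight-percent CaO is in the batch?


Pieces sum to 100%:
  CaO = 100 - (SiO2 + Na2O + others)
  CaO = 100 - (74.7 + 13.2 + 2.0) = 10.1%

10.1%


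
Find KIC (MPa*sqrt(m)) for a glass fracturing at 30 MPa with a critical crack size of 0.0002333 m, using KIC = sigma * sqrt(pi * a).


Fracture toughness: KIC = sigma * sqrt(pi * a)
  pi * a = pi * 0.0002333 = 0.000732934
  sqrt(pi * a) = 0.027073
  KIC = 30 * 0.027073 = 0.812 MPa*sqrt(m)

0.812 MPa*sqrt(m)


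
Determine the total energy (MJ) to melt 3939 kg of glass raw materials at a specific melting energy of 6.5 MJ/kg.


Total energy = mass * specific energy
  E = 3939 * 6.5 = 25603.5 MJ

25603.5 MJ


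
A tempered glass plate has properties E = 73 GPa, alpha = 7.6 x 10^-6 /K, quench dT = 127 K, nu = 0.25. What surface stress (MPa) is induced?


Tempering stress: sigma = E * alpha * dT / (1 - nu)
  E (MPa) = 73 * 1000 = 73000
  Numerator = 73000 * (7.6 x 10^-6) * 127 = 70.4596
  Denominator = 1 - 0.25 = 0.75
  sigma = 70.4596 / 0.75 = 93.9 MPa

93.9 MPa


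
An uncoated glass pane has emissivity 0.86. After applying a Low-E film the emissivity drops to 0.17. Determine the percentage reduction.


Percentage reduction = (1 - coated/uncoated) * 100
  Ratio = 0.17 / 0.86 = 0.1977
  Reduction = (1 - 0.1977) * 100 = 80.2%

80.2%


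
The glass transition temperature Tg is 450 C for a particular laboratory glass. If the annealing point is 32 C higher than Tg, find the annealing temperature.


The annealing temperature is Tg plus the offset:
  T_anneal = 450 + 32 = 482 C

482 C


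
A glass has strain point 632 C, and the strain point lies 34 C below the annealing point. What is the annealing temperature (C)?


T_anneal = T_strain + gap:
  T_anneal = 632 + 34 = 666 C

666 C


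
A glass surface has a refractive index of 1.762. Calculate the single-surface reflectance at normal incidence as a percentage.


Fresnel reflectance at normal incidence:
  R = ((n - 1)/(n + 1))^2
  (n - 1)/(n + 1) = (1.762 - 1)/(1.762 + 1) = 0.275887
  R = 0.275887^2 = 0.0761136
  R(%) = 0.0761136 * 100 = 7.611%

7.611%


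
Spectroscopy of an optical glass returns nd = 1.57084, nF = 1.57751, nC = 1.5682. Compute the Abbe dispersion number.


Abbe number formula: Vd = (nd - 1) / (nF - nC)
  nd - 1 = 1.57084 - 1 = 0.57084
  nF - nC = 1.57751 - 1.5682 = 0.00931
  Vd = 0.57084 / 0.00931 = 61.31

61.31


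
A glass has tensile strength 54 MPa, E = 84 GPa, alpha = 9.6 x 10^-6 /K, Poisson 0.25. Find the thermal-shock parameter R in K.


Thermal shock resistance: R = sigma * (1 - nu) / (E * alpha)
  Numerator = 54 * (1 - 0.25) = 40.5
  Denominator = 84 * 1000 * (9.6 x 10^-6) = 0.8064
  R = 40.5 / 0.8064 = 50.2 K

50.2 K


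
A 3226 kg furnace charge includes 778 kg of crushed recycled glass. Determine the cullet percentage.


Cullet ratio = (cullet mass / total batch mass) * 100
  Ratio = 778 / 3226 * 100 = 24.12%

24.12%


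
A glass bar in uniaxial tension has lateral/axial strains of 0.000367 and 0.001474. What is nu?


Poisson's ratio: nu = lateral strain / axial strain
  nu = 0.000367 / 0.001474 = 0.249

0.249


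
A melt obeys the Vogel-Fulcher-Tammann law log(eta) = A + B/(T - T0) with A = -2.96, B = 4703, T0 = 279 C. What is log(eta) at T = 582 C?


VFT equation: log(eta) = A + B / (T - T0)
  T - T0 = 582 - 279 = 303
  B / (T - T0) = 4703 / 303 = 15.521
  log(eta) = -2.96 + 15.521 = 12.561

12.561


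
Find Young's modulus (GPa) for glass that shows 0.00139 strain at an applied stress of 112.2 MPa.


Young's modulus: E = stress / strain
  E = 112.2 MPa / 0.00139 = 80719.42 MPa
Convert to GPa: 80719.42 / 1000 = 80.72 GPa

80.72 GPa


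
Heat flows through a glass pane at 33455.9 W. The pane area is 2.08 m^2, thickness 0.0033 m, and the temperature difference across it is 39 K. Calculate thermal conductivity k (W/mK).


Fourier's law rearranged: k = Q * t / (A * dT)
  Numerator = 33455.9 * 0.0033 = 110.40447
  Denominator = 2.08 * 39 = 81.12
  k = 110.40447 / 81.12 = 1.361 W/mK

1.361 W/mK


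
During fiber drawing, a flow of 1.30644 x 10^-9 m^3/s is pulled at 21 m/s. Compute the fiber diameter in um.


Cross-sectional area from continuity:
  A = Q / v = 1.30644 x 10^-9 / 21 = 6.221143 x 10^-11 m^2
Diameter from circular cross-section:
  d = sqrt(4A / pi) * 10^6 (m -> um)
  d = sqrt(4 * 6.221143 x 10^-11 / pi) * 10^6 = 8.9 um

8.9 um


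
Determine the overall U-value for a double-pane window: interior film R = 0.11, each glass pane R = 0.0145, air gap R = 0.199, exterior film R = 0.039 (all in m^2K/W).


Total thermal resistance (series):
  R_total = R_in + R_glass + R_air + R_glass + R_out
  R_total = 0.11 + 0.0145 + 0.199 + 0.0145 + 0.039 = 0.377 m^2K/W
U-value = 1 / R_total = 1 / 0.377 = 2.653 W/m^2K

2.653 W/m^2K


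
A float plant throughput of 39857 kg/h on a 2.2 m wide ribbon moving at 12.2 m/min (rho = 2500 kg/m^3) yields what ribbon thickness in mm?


Ribbon cross-section from mass balance:
  Volume rate = throughput / density = 39857 / 2500 = 15.9428 m^3/h
  thickness = volume rate / (speed * 60 * width), i.e.
  thickness = throughput / (60 * speed * width * density) * 1000
  thickness = 39857 / (60 * 12.2 * 2.2 * 2500) * 1000 = 9.9 mm

9.9 mm


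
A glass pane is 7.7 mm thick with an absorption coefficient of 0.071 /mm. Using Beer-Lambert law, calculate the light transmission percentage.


Beer-Lambert law: T = exp(-alpha * thickness)
  exponent = -0.071 * 7.7 = -0.5467
  T = exp(-0.5467) = 0.5789
  Percentage = 0.5789 * 100 = 57.89%

57.89%


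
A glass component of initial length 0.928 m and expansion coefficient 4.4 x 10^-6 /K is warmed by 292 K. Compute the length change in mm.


Thermal expansion formula: dL = alpha * L0 * dT
  dL = (4.4 x 10^-6) * 0.928 * 292 = 0.00119229 m
Convert to mm: 0.00119229 * 1000 = 1.1923 mm

1.1923 mm


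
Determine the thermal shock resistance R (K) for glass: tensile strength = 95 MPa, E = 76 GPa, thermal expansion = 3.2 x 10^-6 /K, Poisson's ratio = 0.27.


Thermal shock resistance: R = sigma * (1 - nu) / (E * alpha)
  Numerator = 95 * (1 - 0.27) = 69.35
  Denominator = 76 * 1000 * (3.2 x 10^-6) = 0.2432
  R = 69.35 / 0.2432 = 285.2 K

285.2 K


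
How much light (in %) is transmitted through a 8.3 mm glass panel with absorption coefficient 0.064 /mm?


Beer-Lambert law: T = exp(-alpha * thickness)
  exponent = -0.064 * 8.3 = -0.5312
  T = exp(-0.5312) = 0.5879
  Percentage = 0.5879 * 100 = 58.79%

58.79%


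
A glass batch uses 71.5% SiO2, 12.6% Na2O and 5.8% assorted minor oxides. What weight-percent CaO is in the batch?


Pieces sum to 100%:
  CaO = 100 - (SiO2 + Na2O + others)
  CaO = 100 - (71.5 + 12.6 + 5.8) = 10.1%

10.1%


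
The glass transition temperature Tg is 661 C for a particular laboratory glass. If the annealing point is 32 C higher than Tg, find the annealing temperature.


The annealing temperature is Tg plus the offset:
  T_anneal = 661 + 32 = 693 C

693 C


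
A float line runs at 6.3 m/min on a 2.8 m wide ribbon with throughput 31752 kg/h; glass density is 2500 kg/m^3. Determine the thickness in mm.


Ribbon cross-section from mass balance:
  Volume rate = throughput / density = 31752 / 2500 = 12.7008 m^3/h
  thickness = volume rate / (speed * 60 * width), i.e.
  thickness = throughput / (60 * speed * width * density) * 1000
  thickness = 31752 / (60 * 6.3 * 2.8 * 2500) * 1000 = 12.0 mm

12.0 mm


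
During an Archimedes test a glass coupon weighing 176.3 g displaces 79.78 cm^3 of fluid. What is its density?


Use the definition of density:
  rho = mass / volume
  rho = 176.3 / 79.78 = 2.21 g/cm^3

2.21 g/cm^3


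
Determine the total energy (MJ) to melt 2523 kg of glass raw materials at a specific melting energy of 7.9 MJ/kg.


Total energy = mass * specific energy
  E = 2523 * 7.9 = 19931.7 MJ

19931.7 MJ


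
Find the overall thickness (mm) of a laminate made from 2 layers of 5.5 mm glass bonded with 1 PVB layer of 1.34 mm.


Total thickness = glass contribution + PVB contribution
  Glass: 2 * 5.5 = 11.0 mm
  PVB: 1 * 1.34 = 1.34 mm
  Total = 11.0 + 1.34 = 12.34 mm

12.34 mm


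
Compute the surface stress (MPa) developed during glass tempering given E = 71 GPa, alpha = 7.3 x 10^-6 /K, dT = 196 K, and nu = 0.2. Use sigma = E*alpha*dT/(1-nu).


Tempering stress: sigma = E * alpha * dT / (1 - nu)
  E (MPa) = 71 * 1000 = 71000
  Numerator = 71000 * (7.3 x 10^-6) * 196 = 101.5868
  Denominator = 1 - 0.2 = 0.8
  sigma = 101.5868 / 0.8 = 127.0 MPa

127.0 MPa


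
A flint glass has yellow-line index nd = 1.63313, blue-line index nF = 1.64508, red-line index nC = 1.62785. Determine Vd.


Abbe number formula: Vd = (nd - 1) / (nF - nC)
  nd - 1 = 1.63313 - 1 = 0.63313
  nF - nC = 1.64508 - 1.62785 = 0.01723
  Vd = 0.63313 / 0.01723 = 36.75

36.75


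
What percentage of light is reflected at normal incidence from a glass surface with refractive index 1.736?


Fresnel reflectance at normal incidence:
  R = ((n - 1)/(n + 1))^2
  (n - 1)/(n + 1) = (1.736 - 1)/(1.736 + 1) = 0.269006
  R = 0.269006^2 = 0.0723642
  R(%) = 0.0723642 * 100 = 7.236%

7.236%


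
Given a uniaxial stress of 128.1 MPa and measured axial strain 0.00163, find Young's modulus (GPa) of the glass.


Young's modulus: E = stress / strain
  E = 128.1 MPa / 0.00163 = 78588.96 MPa
Convert to GPa: 78588.96 / 1000 = 78.59 GPa

78.59 GPa


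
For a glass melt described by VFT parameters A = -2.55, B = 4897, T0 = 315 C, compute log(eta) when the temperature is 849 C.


VFT equation: log(eta) = A + B / (T - T0)
  T - T0 = 849 - 315 = 534
  B / (T - T0) = 4897 / 534 = 9.17
  log(eta) = -2.55 + 9.17 = 6.62

6.62


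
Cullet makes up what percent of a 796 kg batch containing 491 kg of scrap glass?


Cullet ratio = (cullet mass / total batch mass) * 100
  Ratio = 491 / 796 * 100 = 61.68%

61.68%


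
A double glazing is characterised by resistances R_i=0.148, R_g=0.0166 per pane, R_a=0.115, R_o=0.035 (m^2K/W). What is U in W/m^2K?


Total thermal resistance (series):
  R_total = R_in + R_glass + R_air + R_glass + R_out
  R_total = 0.148 + 0.0166 + 0.115 + 0.0166 + 0.035 = 0.3312 m^2K/W
U-value = 1 / R_total = 1 / 0.3312 = 3.019 W/m^2K

3.019 W/m^2K


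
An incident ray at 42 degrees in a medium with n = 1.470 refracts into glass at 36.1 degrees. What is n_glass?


Apply Snell's law: n1 * sin(theta1) = n2 * sin(theta2)
  n2 = n1 * sin(theta1) / sin(theta2)
  sin(42) = 0.669131
  sin(36.1) = 0.589196
  n2 = 1.470 * 0.669131 / 0.589196 = 1.6694

1.6694


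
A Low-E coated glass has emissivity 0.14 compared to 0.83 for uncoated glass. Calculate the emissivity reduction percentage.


Percentage reduction = (1 - coated/uncoated) * 100
  Ratio = 0.14 / 0.83 = 0.1687
  Reduction = (1 - 0.1687) * 100 = 83.1%

83.1%
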